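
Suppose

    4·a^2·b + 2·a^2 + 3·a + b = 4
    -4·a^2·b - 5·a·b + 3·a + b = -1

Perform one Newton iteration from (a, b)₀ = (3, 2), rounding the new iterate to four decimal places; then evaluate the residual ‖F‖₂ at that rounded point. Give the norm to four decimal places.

35.8663

At (3, 2): F = (97.0000, -90.0000).
Jacobian J = [[8·a·b + 4·a + 3, 4·a^2 + 1], [-8·a·b - 5·b + 3, -4·a^2 - 5·a + 1]].
At the point, J = [[63.0000, 37.0000], [-55.0000, -50.0000]] (det J = -1115.0000).
Solving J·Δ = −F gives Δ = (-1.3632, -0.3004).
Then the next iterate is (a, b)₁ = (1.6368, 1.6996).
Re-evaluating at (1.6368, 1.6996): F = (26.181919, -24.513217), so ‖F‖₂ = 35.8663.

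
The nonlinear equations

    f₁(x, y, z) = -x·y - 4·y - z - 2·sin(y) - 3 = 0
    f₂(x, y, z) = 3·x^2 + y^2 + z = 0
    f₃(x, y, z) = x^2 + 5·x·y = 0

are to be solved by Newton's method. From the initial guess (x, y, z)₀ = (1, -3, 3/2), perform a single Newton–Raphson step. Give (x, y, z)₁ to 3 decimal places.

At (1, -3, 3/2): F = (10.78224, 13.500, -14.000).
Jacobian J = [[-y, -x - 2·cos(y) - 4, -1], [6·x, 2·y, 1], [2·x + 5·y, 5·x, 0]].
At the point, J = [[3.000, -3.02002, -1.000], [6.000, -6.000, 1.000], [-13.000, 5.000, 0.000]] (det J = 72.26020).
Solving J·Δ = −F gives Δ = (-0.067, 2.625, 2.653).
Then the next iterate is (x, y, z)₁ = (0.933, -0.375, 4.153).

(0.933, -0.375, 4.153)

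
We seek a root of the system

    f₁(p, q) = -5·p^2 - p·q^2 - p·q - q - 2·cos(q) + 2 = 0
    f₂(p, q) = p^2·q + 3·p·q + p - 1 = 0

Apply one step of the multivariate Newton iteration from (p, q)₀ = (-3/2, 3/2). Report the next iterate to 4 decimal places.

(0.1388, -0.3828)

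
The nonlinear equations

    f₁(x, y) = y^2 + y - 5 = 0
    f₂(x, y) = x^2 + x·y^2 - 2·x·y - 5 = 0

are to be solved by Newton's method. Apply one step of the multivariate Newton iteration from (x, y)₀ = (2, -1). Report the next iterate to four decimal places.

(-4.4286, -6.0000)

At (2, -1): F = (-5.0000, 5.0000).
Jacobian J = [[0, 2·y + 1], [2·x + y^2 - 2·y, 2·x·y - 2·x]].
At the point, J = [[0.0000, -1.0000], [7.0000, -8.0000]] (det J = 7.0000).
Solving J·Δ = −F gives Δ = (-6.4286, -5.0000).
Then the next iterate is (x, y)₁ = (-4.4286, -6.0000).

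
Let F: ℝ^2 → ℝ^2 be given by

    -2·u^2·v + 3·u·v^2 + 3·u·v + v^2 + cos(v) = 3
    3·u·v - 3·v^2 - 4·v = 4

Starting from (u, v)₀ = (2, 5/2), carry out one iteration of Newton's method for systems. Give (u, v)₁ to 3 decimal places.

At (2, 5/2): F = (34.94886, -17.750).
Jacobian J = [[-4·u·v + 3·v^2 + 3·v, -2·u^2 + 6·u·v + 3·u + 2·v - sin(v)], [3·v, 3·u - 6·v - 4]].
At the point, J = [[6.250, 32.40153], [7.500, -13.000]] (det J = -324.26146).
Solving J·Δ = −F gives Δ = (0.373, -1.150).
Then the next iterate is (u, v)₁ = (2.373, 1.350).

(2.373, 1.350)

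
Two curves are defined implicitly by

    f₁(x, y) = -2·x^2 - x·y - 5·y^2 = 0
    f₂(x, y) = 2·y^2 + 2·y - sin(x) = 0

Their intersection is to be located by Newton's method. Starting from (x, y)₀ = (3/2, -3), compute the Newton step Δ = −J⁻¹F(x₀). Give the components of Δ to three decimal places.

At (3/2, -3): F = (-45.000, 11.00251).
Jacobian J = [[-4·x - y, -x - 10·y], [-cos(x), 4·y + 2]].
At the point, J = [[-3.000, 28.500], [-0.07074, -10.000]] (det J = 32.01601).
Solving J·Δ = −F gives Δ = (-4.261, 1.130).

(-4.261, 1.130)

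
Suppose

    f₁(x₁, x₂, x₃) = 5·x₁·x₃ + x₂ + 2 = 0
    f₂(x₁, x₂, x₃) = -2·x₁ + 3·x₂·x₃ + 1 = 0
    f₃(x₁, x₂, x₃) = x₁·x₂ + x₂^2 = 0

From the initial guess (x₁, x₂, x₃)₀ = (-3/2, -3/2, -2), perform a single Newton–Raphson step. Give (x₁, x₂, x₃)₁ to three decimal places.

(-1.032, -0.656, -0.444)

At (-3/2, -3/2, -2): F = (15.500, 13.000, 4.500).
Jacobian J = [[5·x₃, 1, 5·x₁], [-2, 3·x₃, 3·x₂], [x₂, x₁ + 2·x₂, 0]].
At the point, J = [[-10.000, 1.000, -7.500], [-2.000, -6.000, -4.500], [-1.500, -4.500, 0.000]] (det J = 209.250).
Solving J·Δ = −F gives Δ = (0.468, 0.844, 1.556).
Then the next iterate is (x₁, x₂, x₃)₁ = (-1.032, -0.656, -0.444).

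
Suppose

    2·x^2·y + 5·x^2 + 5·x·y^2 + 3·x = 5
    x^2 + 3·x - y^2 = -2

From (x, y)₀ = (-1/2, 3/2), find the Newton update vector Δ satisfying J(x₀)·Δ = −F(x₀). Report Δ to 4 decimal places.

At (-1/2, 3/2): F = (-10.1250, -1.5000).
Jacobian J = [[4·x·y + 10·x + 5·y^2 + 3, 2·x^2 + 10·x·y], [2·x + 3, -2·y]].
At the point, J = [[6.2500, -7.0000], [2.0000, -3.0000]] (det J = -4.7500).
Solving J·Δ = −F gives Δ = (4.1842, 2.2895).

(4.1842, 2.2895)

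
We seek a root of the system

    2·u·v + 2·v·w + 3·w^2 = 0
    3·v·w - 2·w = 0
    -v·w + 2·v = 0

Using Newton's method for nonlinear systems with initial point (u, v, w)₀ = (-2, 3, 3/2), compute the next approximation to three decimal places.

(-3.257, 0.529, 1.588)

At (-2, 3, 3/2): F = (3.750, 10.500, 1.500).
Jacobian J = [[2·v, 2·u + 2·w, 2·v + 6·w], [0, 3·w, 3·v - 2], [0, -w + 2, -v]].
At the point, J = [[6.000, -1.000, 15.000], [0.000, 4.500, 7.000], [0.000, 0.500, -3.000]] (det J = -102.000).
Solving J·Δ = −F gives Δ = (-1.257, -2.471, 0.088).
Then the next iterate is (u, v, w)₁ = (-3.257, 0.529, 1.588).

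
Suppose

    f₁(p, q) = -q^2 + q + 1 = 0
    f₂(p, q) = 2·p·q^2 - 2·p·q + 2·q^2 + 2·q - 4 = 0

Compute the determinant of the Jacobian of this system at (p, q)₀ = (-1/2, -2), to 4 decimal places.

-60.0000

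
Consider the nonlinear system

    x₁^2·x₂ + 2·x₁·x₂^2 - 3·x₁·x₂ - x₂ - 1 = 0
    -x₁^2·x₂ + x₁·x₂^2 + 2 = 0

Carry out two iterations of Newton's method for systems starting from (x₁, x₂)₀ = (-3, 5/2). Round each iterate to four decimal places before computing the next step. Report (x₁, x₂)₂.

(-1.2153, 1.4659)

At (-3, 5/2): F = (4.0000, -39.2500).
Jacobian J = [[2·x₁·x₂ + 2·x₂^2 - 3·x₂, x₁^2 + 4·x₁·x₂ - 3·x₁ - 1], [-2·x₁·x₂ + x₂^2, -x₁^2 + 2·x₁·x₂]].
At the point, J = [[-10.0000, -13.0000], [21.2500, -24.0000]] (det J = 516.2500).
Solving J·Δ = −F gives Δ = (1.1743, -0.5956).
Then the next iterate is (x₁, x₂)₁ = (-1.8257, 1.9044).
Round to (-1.8257, 1.9044) and repeat: F = (0.631222, -10.969047), J = [[-5.413447, -6.097172], [10.580466, -10.286907]].
Δ = (0.6104, -0.4385), so (x₁, x₂)₂ = (-1.2153, 1.4659).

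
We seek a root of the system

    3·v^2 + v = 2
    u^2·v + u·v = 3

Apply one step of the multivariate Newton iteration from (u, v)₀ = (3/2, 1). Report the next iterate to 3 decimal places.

(1.580, 0.714)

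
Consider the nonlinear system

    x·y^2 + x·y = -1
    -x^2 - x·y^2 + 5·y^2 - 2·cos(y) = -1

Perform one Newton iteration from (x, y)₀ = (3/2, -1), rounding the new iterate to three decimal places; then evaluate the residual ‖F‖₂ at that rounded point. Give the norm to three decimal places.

At (3/2, -1): F = (1.000, 1.16940).
Jacobian J = [[y^2 + y, 2·x·y + x], [-2·x - y^2, -2·x·y + 10·y + 2·sin(y)]].
At the point, J = [[0.000, -1.500], [-4.000, -8.68294]] (det J = -6.000).
Solving J·Δ = −F gives Δ = (-1.155, 0.667).
Then the next iterate is (x, y)₁ = (0.345, -0.333).
Re-evaluating at (0.345, -0.333): F = (0.92337, -0.49297), so ‖F‖₂ = 1.047.

1.047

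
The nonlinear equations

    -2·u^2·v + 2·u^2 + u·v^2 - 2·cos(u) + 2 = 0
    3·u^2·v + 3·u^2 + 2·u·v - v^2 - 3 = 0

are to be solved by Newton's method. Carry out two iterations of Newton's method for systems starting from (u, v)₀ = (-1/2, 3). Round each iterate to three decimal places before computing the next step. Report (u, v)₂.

At (-1/2, 3): F = (-5.25517, -12.000).
Jacobian J = [[-4·u·v + 4·u + v^2 + 2·sin(u), -2·u^2 + 2·u·v], [6·u·v + 6·u + 2·v, 3·u^2 + 2·u - 2·v]].
At the point, J = [[12.04115, -3.500], [-6.000, -6.250]] (det J = -96.25718).
Solving J·Δ = −F gives Δ = (-0.095, -1.829).
Then the next iterate is (u, v)₁ = (-0.595, 1.171).
Round to (-0.595, 1.171) and repeat: F = (-0.59326, -3.45897), J = [[0.65720, -2.10154], [-5.40847, -2.46992]].
Δ = (-0.447, -0.422), so (u, v)₂ = (-1.042, 0.749).

(-1.042, 0.749)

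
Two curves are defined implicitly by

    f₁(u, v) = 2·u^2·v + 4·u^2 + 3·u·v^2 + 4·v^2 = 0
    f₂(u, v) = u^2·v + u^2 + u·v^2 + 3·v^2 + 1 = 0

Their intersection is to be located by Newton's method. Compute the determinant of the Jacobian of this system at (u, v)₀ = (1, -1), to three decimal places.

-37.000

J = [[4·u·v + 8·u + 3·v^2, 2·u^2 + 6·u·v + 8·v], [2·u·v + 2·u + v^2, u^2 + 2·u·v + 6·v]].
At the point, J = [[7.000, -12.000], [1.000, -7.000]].
det J = -37.000.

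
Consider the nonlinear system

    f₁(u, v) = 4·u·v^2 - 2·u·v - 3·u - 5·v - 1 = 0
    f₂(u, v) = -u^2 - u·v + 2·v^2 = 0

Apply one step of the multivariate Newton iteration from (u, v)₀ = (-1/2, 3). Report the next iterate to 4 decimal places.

At (-1/2, 3): F = (-29.5000, 19.2500).
Jacobian J = [[4·v^2 - 2·v - 3, 8·u·v - 2·u - 5], [-2·u - v, -u + 4·v]].
At the point, J = [[27.0000, -16.0000], [-2.0000, 12.5000]] (det J = 305.5000).
Solving J·Δ = −F gives Δ = (0.1989, -1.5082).
Then the next iterate is (u, v)₁ = (-0.3011, 1.4918).

(-0.3011, 1.4918)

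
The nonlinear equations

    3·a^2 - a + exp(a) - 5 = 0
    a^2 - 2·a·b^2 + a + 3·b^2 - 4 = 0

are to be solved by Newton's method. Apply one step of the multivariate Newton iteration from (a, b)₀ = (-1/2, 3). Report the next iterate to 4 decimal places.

(-1.4263, 0.9823)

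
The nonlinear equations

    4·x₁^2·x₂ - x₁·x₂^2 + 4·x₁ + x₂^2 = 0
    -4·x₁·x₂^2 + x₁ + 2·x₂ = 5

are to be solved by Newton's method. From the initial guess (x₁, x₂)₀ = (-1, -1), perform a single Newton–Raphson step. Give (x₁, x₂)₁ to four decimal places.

At (-1, -1): F = (-6.0000, -4.0000).
Jacobian J = [[8·x₁·x₂ - x₂^2 + 4, 4·x₁^2 - 2·x₁·x₂ + 2·x₂], [-4·x₂^2 + 1, -8·x₁·x₂ + 2]].
At the point, J = [[11.0000, 0.0000], [-3.0000, -6.0000]] (det J = -66.0000).
Solving J·Δ = −F gives Δ = (0.5455, -0.9394).
Then the next iterate is (x₁, x₂)₁ = (-0.4545, -1.9394).

(-0.4545, -1.9394)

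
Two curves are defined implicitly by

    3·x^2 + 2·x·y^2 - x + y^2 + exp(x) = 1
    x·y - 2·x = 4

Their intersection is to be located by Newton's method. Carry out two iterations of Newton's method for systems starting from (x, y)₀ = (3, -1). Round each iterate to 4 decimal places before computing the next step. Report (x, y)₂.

(0.5677, 4.6329)

At (3, -1): F = (50.085537, -13.0000).
Jacobian J = [[6·x + 2·y^2 + exp(x) - 1, 4·x·y + 2·y], [y - 2, x]].
At the point, J = [[39.085537, -14.0000], [-3.0000, 3.0000]] (det J = 75.256611).
Solving J·Δ = −F gives Δ = (0.4218, 4.7551).
Then the next iterate is (x, y)₁ = (3.4218, 3.7551).
Round to (3.4218, 3.7551) and repeat: F = (171.929682, 2.005601), J = [[78.356842, 58.907005], [1.7551, 3.4218]].
Δ = (-2.8541, 0.8778), so (x, y)₂ = (0.5677, 4.6329).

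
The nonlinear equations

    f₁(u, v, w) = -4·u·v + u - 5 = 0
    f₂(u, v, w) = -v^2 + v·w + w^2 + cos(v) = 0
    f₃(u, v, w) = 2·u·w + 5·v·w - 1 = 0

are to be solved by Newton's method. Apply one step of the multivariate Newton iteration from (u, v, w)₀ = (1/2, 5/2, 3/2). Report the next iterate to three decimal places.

(-0.310, 1.395, 0.868)

At (1/2, 5/2, 3/2): F = (-9.500, -1.05114, 19.250).
Jacobian J = [[-4·v + 1, -4·u, 0], [0, -2·v + w - sin(v), v + 2·w], [2·w, 5·w, 2·u + 5·v]].
At the point, J = [[-9.000, -2.000, 0.000], [0.000, -4.09847, 5.500], [3.000, 7.500, 13.500]] (det J = 836.21437).
Solving J·Δ = −F gives Δ = (-0.810, -1.105, -0.632).
Then the next iterate is (u, v, w)₁ = (-0.310, 1.395, 0.868).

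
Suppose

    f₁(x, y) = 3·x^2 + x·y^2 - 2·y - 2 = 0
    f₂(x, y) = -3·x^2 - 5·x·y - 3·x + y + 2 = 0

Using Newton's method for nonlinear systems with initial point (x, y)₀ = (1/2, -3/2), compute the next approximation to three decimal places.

(1.524, 0.857)

At (1/2, -3/2): F = (2.875, 2.000).
Jacobian J = [[6·x + y^2, 2·x·y - 2], [-6·x - 5·y - 3, -5·x + 1]].
At the point, J = [[5.250, -3.500], [1.500, -1.500]] (det J = -2.625).
Solving J·Δ = −F gives Δ = (1.024, 2.357).
Then the next iterate is (x, y)₁ = (1.524, 0.857).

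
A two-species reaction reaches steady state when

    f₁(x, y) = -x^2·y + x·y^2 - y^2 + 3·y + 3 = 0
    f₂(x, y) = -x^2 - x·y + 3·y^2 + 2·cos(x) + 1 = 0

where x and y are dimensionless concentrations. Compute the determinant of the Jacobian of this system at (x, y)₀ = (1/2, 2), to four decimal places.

25.9691

J = [[-2·x·y + y^2, -x^2 + 2·x·y - 2·y + 3], [-2·x - y - 2·sin(x), -x + 6·y]].
At the point, J = [[2.0000, 0.7500], [-3.958851, 11.5000]].
det J = 25.9691.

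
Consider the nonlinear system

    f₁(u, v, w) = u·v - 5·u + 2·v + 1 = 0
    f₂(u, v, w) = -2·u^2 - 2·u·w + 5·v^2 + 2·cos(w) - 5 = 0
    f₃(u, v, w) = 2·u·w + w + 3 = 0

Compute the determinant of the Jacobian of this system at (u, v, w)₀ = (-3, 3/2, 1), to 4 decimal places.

J = [[v - 5, u + 2, 0], [-4·u - 2·w, 10·v, -2·u - 2·sin(w)], [2·w, 0, 2·u + 1]].
At the point, J = [[-3.5000, -1.0000, 0.0000], [10.0000, 15.0000, 4.317058], [2.0000, 0.0000, -5.0000]].
det J = 203.8659.

203.8659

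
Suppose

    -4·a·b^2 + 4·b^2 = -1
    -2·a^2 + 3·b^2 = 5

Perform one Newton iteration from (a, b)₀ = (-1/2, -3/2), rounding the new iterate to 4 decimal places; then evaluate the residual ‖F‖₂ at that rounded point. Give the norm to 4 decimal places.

4.3008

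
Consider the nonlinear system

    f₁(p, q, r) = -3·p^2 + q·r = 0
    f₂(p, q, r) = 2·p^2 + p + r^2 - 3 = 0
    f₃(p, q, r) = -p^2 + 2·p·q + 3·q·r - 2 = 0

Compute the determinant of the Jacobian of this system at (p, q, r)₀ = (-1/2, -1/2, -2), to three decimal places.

-84.500

J = [[-6·p, r, q], [4·p + 1, 0, 2·r], [-2·p + 2·q, 2·p + 3·r, 3·q]].
At the point, J = [[3.000, -2.000, -0.500], [-1.000, 0.000, -4.000], [0.000, -7.000, -1.500]].
det J = -84.500.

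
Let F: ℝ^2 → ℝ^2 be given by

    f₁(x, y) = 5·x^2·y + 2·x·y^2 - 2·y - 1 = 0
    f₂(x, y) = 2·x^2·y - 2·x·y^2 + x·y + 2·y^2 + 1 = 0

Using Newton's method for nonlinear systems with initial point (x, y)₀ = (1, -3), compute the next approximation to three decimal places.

At (1, -3): F = (8.000, -8.000).
Jacobian J = [[10·x·y + 2·y^2, 5·x^2 + 4·x·y - 2], [4·x·y - 2·y^2 + y, 2·x^2 - 4·x·y + x + 4·y]].
At the point, J = [[-12.000, -9.000], [-33.000, 3.000]] (det J = -333.000).
Solving J·Δ = −F gives Δ = (-0.144, 1.081).
Then the next iterate is (x, y)₁ = (0.856, -1.919).

(0.856, -1.919)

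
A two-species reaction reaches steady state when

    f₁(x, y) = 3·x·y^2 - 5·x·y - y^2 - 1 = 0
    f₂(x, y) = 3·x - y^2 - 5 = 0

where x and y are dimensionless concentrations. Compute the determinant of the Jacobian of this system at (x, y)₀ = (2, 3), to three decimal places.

-132.000

J = [[3·y^2 - 5·y, 6·x·y - 5·x - 2·y], [3, -2·y]].
At the point, J = [[12.000, 20.000], [3.000, -6.000]].
det J = -132.000.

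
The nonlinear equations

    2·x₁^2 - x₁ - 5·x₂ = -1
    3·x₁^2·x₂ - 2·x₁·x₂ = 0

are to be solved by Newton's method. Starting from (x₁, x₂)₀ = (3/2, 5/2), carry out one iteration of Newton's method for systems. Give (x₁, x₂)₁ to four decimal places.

At (3/2, 5/2): F = (-8.5000, 9.3750).
Jacobian J = [[4·x₁ - 1, -5], [6·x₁·x₂ - 2·x₂, 3·x₁^2 - 2·x₁]].
At the point, J = [[5.0000, -5.0000], [17.5000, 3.7500]] (det J = 106.2500).
Solving J·Δ = −F gives Δ = (-0.1412, -1.8412).
Then the next iterate is (x₁, x₂)₁ = (1.3588, 0.6588).

(1.3588, 0.6588)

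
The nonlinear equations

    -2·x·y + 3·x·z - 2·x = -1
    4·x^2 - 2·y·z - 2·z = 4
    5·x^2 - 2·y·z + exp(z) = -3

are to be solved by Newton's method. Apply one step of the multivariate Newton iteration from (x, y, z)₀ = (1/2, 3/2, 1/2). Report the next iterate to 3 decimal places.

(-0.888, 2.110, -1.832)

At (1/2, 3/2, 1/2): F = (-0.750, -5.500, 4.39872).
Jacobian J = [[-2·y + 3·z - 2, -2·x, 3·x], [8·x, -2·z, -2·y - 2], [10·x, -2·z, -2·y + exp(z)]].
At the point, J = [[-3.500, -1.000, 1.500], [4.000, -1.000, -5.000], [5.000, -1.000, -1.35128]] (det J = 33.86541).
Solving J·Δ = −F gives Δ = (-1.388, 0.610, -2.332).
Then the next iterate is (x, y, z)₁ = (-0.888, 2.110, -1.832).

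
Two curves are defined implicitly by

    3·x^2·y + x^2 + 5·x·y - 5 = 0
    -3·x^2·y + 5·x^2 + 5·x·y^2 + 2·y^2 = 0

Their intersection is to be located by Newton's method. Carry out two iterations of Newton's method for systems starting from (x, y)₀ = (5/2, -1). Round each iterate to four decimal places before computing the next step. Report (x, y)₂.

At (5/2, -1): F = (-30.0000, 64.5000).
Jacobian J = [[6·x·y + 2·x + 5·y, 3·x^2 + 5·x], [-6·x·y + 10·x + 5·y^2, -3·x^2 + 10·x·y + 4·y]].
At the point, J = [[-15.0000, 31.2500], [45.0000, -47.7500]] (det J = -690.0000).
Solving J·Δ = −F gives Δ = (-0.8451, 0.5543).
Then the next iterate is (x, y)₁ = (1.6549, -0.4457).
Round to (1.6549, -0.4457) and repeat: F = (-9.611158, 19.396392), J = [[-3.344234, 16.490582], [21.967776, -17.374771]].
Δ = (-0.5026, 0.4809), so (x, y)₂ = (1.1523, 0.0352).

(1.1523, 0.0352)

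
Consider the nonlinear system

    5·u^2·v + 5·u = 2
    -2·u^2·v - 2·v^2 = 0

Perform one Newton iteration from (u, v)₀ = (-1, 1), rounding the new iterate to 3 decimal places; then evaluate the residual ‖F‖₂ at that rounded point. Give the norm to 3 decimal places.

At (-1, 1): F = (-2.000, -4.000).
Jacobian J = [[10·u·v + 5, 5·u^2], [-4·u·v, -2·u^2 - 4·v]].
At the point, J = [[-5.000, 5.000], [4.000, -6.000]] (det J = 10.000).
Solving J·Δ = −F gives Δ = (-3.200, -2.800).
Then the next iterate is (u, v)₁ = (-4.200, -1.800).
Re-evaluating at (-4.200, -1.800): F = (-181.760, 57.024), so ‖F‖₂ = 190.495.

190.495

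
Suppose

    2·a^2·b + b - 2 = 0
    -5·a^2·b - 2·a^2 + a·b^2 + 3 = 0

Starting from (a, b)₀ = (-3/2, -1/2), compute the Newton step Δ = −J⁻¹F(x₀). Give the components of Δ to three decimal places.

(1.148, 0.237)

At (-3/2, -1/2): F = (-4.750, 3.750).
Jacobian J = [[4·a·b, 2·a^2 + 1], [-10·a·b - 4·a + b^2, -5·a^2 + 2·a·b]].
At the point, J = [[3.000, 5.500], [-1.250, -9.750]] (det J = -22.375).
Solving J·Δ = −F gives Δ = (1.148, 0.237).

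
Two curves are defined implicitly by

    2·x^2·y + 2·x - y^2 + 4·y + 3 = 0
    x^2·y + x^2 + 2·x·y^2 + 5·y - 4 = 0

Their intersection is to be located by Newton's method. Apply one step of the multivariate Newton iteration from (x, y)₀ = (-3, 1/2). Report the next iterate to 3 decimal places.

(-1.918, 0.337)

At (-3, 1/2): F = (7.750, 10.500).
Jacobian J = [[4·x·y + 2, 2·x^2 - 2·y + 4], [2·x·y + 2·x + 2·y^2, x^2 + 4·x·y + 5]].
At the point, J = [[-4.000, 21.000], [-8.500, 8.000]] (det J = 146.500).
Solving J·Δ = −F gives Δ = (1.082, -0.163).
Then the next iterate is (x, y)₁ = (-1.918, 0.337).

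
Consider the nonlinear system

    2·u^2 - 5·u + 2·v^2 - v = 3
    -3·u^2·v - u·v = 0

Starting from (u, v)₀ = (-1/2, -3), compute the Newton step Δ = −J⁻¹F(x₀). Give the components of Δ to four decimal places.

(0.0590, 1.5836)

At (-1/2, -3): F = (21.0000, 0.7500).
Jacobian J = [[4·u - 5, 4·v - 1], [-6·u·v - v, -3·u^2 - u]].
At the point, J = [[-7.0000, -13.0000], [-6.0000, -0.2500]] (det J = -76.2500).
Solving J·Δ = −F gives Δ = (0.0590, 1.5836).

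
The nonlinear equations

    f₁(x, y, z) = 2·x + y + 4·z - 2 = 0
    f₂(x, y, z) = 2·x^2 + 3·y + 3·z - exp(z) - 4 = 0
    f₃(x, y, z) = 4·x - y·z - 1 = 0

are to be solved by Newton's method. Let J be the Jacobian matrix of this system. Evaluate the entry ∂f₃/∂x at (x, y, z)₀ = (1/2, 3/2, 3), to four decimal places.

4.0000

∂f₃/∂x = 4.
At (1/2, 3/2, 3) this is 4.0000.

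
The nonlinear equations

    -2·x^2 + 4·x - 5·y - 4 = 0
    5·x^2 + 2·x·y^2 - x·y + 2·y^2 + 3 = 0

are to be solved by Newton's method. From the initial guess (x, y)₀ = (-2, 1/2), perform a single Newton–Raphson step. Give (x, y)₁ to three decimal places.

(-0.825, -1.180)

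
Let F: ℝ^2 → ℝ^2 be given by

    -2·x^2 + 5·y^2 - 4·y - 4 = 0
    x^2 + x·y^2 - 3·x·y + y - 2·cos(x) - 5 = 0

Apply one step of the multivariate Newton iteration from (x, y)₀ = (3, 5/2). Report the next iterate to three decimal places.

At (3, 5/2): F = (-0.750, 4.72998).
Jacobian J = [[-4·x, 10·y - 4], [2·x + y^2 - 3·y + 2·sin(x), 2·x·y - 3·x + 1]].
At the point, J = [[-12.000, 21.000], [5.03224, 7.000]] (det J = -189.67704).
Solving J·Δ = −F gives Δ = (-0.551, -0.279).
Then the next iterate is (x, y)₁ = (2.449, 2.221).

(2.449, 2.221)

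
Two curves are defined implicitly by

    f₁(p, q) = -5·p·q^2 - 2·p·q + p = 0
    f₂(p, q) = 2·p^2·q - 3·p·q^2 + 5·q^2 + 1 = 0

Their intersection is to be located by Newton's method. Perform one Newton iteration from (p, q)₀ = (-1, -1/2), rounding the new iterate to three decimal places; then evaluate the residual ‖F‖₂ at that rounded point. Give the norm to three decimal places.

869.484

At (-1, -1/2): F = (-0.750, 2.000).
Jacobian J = [[-5·q^2 - 2·q + 1, -10·p·q - 2·p], [4·p·q - 3·q^2, 2·p^2 - 6·p·q + 10·q]].
At the point, J = [[0.750, -3.000], [1.250, -6.000]] (det J = -0.750).
Solving J·Δ = −F gives Δ = (14.000, 3.250).
Then the next iterate is (p, q)₁ = (13.000, 2.750).
Re-evaluating at (13.000, 2.750): F = (-550.06250, 673.375), so ‖F‖₂ = 869.484.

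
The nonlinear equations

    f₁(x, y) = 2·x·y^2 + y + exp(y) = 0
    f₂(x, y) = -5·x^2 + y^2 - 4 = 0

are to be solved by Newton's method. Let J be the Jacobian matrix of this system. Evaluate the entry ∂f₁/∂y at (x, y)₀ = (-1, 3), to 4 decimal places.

9.0855

∂f₁/∂y = 4·x·y + exp(y) + 1.
At (-1, 3) this is 9.0855.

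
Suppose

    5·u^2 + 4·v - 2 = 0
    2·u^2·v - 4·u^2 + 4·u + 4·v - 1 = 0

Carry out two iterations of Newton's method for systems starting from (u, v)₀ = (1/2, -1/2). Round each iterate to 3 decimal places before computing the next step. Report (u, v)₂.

(0.624, 0.013)

At (1/2, -1/2): F = (-2.750, -2.250).
Jacobian J = [[10·u, 4], [4·u·v - 8·u + 4, 2·u^2 + 4]].
At the point, J = [[5.000, 4.000], [-1.000, 4.500]] (det J = 26.500).
Solving J·Δ = −F gives Δ = (0.127, 0.528).
Then the next iterate is (u, v)₁ = (0.627, 0.028).
Round to (0.627, 0.028) and repeat: F = (0.07765, 0.06950), J = [[6.270, 4.000], [-0.94578, 4.78626]].
Δ = (-0.003, -0.015), so (u, v)₂ = (0.624, 0.013).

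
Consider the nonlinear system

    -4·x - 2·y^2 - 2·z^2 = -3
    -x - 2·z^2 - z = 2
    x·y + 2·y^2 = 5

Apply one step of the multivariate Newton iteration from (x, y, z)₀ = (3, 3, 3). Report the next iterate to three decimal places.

(-2.023, 2.538, 1.386)

At (3, 3, 3): F = (-45.000, -26.000, 22.000).
Jacobian J = [[-4, -4·y, -4·z], [-1, 0, -4·z - 1], [y, x + 4·y, 0]].
At the point, J = [[-4.000, -12.000, -12.000], [-1.000, 0.000, -13.000], [3.000, 15.000, 0.000]] (det J = -132.000).
Solving J·Δ = −F gives Δ = (-5.023, -0.462, -1.614).
Then the next iterate is (x, y, z)₁ = (-2.023, 2.538, 1.386).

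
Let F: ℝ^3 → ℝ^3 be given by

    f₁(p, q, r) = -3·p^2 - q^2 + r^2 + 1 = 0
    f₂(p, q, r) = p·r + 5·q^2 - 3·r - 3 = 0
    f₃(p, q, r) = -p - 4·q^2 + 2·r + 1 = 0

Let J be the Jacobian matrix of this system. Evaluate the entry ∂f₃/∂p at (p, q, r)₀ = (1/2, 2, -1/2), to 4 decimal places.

-1.0000

∂f₃/∂p = -1.
At (1/2, 2, -1/2) this is -1.0000.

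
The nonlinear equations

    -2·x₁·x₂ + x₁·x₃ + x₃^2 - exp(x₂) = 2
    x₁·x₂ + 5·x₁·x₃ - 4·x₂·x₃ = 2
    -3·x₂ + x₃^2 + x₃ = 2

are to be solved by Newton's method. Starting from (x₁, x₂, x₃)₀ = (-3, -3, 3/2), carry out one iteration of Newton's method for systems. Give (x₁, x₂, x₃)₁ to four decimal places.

At (-3, -3, 3/2): F = (-22.299787, 2.5000, 10.7500).
Jacobian J = [[-2·x₂ + x₃, -2·x₁ - exp(x₂), x₁ + 2·x₃], [x₂ + 5·x₃, x₁ - 4·x₃, 5·x₁ - 4·x₂], [0, -3, 2·x₃ + 1]].
At the point, J = [[7.5000, 5.950213, 0.0000], [4.5000, -9.0000, -3.0000], [0.0000, -3.0000, 4.0000]] (det J = -444.603833).
Solving J·Δ = −F gives Δ = (1.6916, 1.6155, -1.4759).
Then the next iterate is (x₁, x₂, x₃)₁ = (-1.3084, -1.3845, 0.0241).

(-1.3084, -1.3845, 0.0241)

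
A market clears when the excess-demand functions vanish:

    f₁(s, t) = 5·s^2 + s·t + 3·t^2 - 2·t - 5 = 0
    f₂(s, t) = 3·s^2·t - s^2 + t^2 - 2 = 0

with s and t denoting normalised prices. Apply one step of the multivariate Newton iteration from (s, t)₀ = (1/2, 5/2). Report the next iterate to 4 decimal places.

(0.1723, 1.8487)

At (1/2, 5/2): F = (11.2500, 5.8750).
Jacobian J = [[10·s + t, s + 6·t - 2], [6·s·t - 2·s, 3·s^2 + 2·t]].
At the point, J = [[7.5000, 13.5000], [6.5000, 5.7500]] (det J = -44.6250).
Solving J·Δ = −F gives Δ = (-0.3277, -0.6513).
Then the next iterate is (s, t)₁ = (0.1723, 1.8487).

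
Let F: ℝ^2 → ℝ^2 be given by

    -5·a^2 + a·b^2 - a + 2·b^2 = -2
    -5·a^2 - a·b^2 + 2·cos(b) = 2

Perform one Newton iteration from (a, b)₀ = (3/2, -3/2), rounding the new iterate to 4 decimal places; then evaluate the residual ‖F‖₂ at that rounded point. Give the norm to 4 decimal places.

4.3664

At (3/2, -3/2): F = (-2.8750, -16.483526).
Jacobian J = [[-10·a + b^2 - 1, 2·a·b + 4·b], [-10·a - b^2, -2·a·b - 2·sin(b)]].
At the point, J = [[-13.7500, -10.5000], [-17.2500, 6.494990]] (det J = -270.431112).
Solving J·Δ = −F gives Δ = (-0.7091, 0.6547).
Then the next iterate is (a, b)₁ = (0.7909, -0.8453).
Re-evaluating at (0.7909, -0.8453): F = (0.075674, -4.365724), so ‖F‖₂ = 4.3664.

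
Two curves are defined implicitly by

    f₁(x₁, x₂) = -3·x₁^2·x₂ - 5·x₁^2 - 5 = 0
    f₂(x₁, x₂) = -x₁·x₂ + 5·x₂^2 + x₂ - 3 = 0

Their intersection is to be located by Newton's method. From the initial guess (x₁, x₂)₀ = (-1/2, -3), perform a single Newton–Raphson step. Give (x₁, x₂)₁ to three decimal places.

At (-1/2, -3): F = (-4.000, 37.500).
Jacobian J = [[-6·x₁·x₂ - 10·x₁, -3·x₁^2], [-x₂, -x₁ + 10·x₂ + 1]].
At the point, J = [[-4.000, -0.750], [3.000, -28.500]] (det J = 116.250).
Solving J·Δ = −F gives Δ = (-1.223, 1.187).
Then the next iterate is (x₁, x₂)₁ = (-1.723, -1.813).

(-1.723, -1.813)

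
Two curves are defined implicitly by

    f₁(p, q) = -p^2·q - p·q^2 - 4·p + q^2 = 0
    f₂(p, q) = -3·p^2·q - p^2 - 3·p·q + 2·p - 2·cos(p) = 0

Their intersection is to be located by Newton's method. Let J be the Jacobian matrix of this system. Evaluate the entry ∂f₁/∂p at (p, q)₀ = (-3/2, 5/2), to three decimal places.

-2.750

∂f₁/∂p = -2·p·q - q^2 - 4.
At (-3/2, 5/2) this is -2.750.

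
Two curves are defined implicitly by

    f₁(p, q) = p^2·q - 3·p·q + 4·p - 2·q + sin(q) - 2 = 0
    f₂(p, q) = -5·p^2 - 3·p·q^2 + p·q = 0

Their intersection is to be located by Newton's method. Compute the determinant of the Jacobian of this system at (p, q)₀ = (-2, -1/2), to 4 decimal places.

-226.4547

J = [[2·p·q - 3·q + 4, p^2 - 3·p + cos(q) - 2], [-10·p - 3·q^2 + q, -6·p·q + p]].
At the point, J = [[7.5000, 8.877583], [18.7500, -8.0000]].
det J = -226.4547.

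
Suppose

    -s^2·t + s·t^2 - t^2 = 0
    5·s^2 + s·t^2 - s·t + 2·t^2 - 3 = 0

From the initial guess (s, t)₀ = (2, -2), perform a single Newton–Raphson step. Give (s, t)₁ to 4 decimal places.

At (2, -2): F = (12.0000, 37.0000).
Jacobian J = [[-2·s·t + t^2, -s^2 + 2·s·t - 2·t], [10·s + t^2 - t, 2·s·t - s + 4·t]].
At the point, J = [[12.0000, -8.0000], [26.0000, -18.0000]] (det J = -8.0000).
Solving J·Δ = −F gives Δ = (10.0000, 16.5000).
Then the next iterate is (s, t)₁ = (12.0000, 14.5000).

(12.0000, 14.5000)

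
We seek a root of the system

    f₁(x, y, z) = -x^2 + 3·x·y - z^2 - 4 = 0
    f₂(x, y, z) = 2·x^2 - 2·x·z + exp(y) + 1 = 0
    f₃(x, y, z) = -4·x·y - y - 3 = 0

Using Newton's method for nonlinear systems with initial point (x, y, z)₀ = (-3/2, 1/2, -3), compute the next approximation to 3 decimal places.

(9.055, 4.822, -4.758)

At (-3/2, 1/2, -3): F = (-17.500, -1.85128, -0.500).
Jacobian J = [[-2·x + 3·y, 3·x, -2·z], [4·x - 2·z, exp(y), -2·x], [-4·y, -4·x - 1, 0]].
At the point, J = [[4.500, -4.500, 6.000], [0.000, 1.64872, 3.000], [-2.000, 5.000, 0.000]] (det J = -20.71534).
Solving J·Δ = −F gives Δ = (10.555, 4.322, -1.758).
Then the next iterate is (x, y, z)₁ = (9.055, 4.822, -4.758).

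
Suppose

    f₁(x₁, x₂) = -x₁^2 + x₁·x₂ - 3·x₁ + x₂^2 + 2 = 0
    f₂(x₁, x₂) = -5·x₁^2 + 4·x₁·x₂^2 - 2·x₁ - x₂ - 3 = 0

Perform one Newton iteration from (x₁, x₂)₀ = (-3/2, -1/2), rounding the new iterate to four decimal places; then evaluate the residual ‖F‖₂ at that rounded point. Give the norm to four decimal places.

At (-3/2, -1/2): F = (5.2500, -12.2500).
Jacobian J = [[-2·x₁ + x₂ - 3, x₁ + 2·x₂], [-10·x₁ + 4·x₂^2 - 2, 8·x₁·x₂ - 1]].
At the point, J = [[-0.5000, -2.5000], [14.0000, 5.0000]] (det J = 32.5000).
Solving J·Δ = −F gives Δ = (0.1346, 2.0731).
Then the next iterate is (x₁, x₂)₁ = (-1.3654, 1.5731).
Re-evaluating at (-1.3654, 1.5731): F = (4.558616, -24.679399), so ‖F‖₂ = 25.0969.

25.0969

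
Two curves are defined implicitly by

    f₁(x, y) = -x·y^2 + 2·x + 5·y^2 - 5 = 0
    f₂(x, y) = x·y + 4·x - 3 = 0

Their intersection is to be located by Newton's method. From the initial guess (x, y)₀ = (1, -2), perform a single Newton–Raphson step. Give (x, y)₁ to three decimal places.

(1.100, -1.200)

At (1, -2): F = (13.000, -1.000).
Jacobian J = [[-y^2 + 2, -2·x·y + 10·y], [y + 4, x]].
At the point, J = [[-2.000, -16.000], [2.000, 1.000]] (det J = 30.000).
Solving J·Δ = −F gives Δ = (0.100, 0.800).
Then the next iterate is (x, y)₁ = (1.100, -1.200).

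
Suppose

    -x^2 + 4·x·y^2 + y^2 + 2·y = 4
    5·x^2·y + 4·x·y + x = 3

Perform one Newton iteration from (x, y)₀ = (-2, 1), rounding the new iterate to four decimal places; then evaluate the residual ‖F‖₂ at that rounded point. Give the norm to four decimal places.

30.8540

At (-2, 1): F = (-13.0000, 7.0000).
Jacobian J = [[-2·x + 4·y^2, 8·x·y + 2·y + 2], [10·x·y + 4·y + 1, 5·x^2 + 4·x]].
At the point, J = [[8.0000, -12.0000], [-15.0000, 12.0000]] (det J = -84.0000).
Solving J·Δ = −F gives Δ = (-0.8571, -1.6548).
Then the next iterate is (x, y)₁ = (-2.8571, -0.6548).
Re-evaluating at (-2.8571, -0.6548): F = (-17.943933, -25.099513), so ‖F‖₂ = 30.8540.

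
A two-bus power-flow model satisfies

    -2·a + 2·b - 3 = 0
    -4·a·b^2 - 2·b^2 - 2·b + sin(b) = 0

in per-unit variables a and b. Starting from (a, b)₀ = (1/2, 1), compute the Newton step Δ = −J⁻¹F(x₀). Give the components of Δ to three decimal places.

(-1.086, -0.086)

At (1/2, 1): F = (-2.000, -5.15853).
Jacobian J = [[-2, 2], [-4·b^2, -8·a·b - 4·b + cos(b) - 2]].
At the point, J = [[-2.000, 2.000], [-4.000, -9.45970]] (det J = 26.91940).
Solving J·Δ = −F gives Δ = (-1.086, -0.086).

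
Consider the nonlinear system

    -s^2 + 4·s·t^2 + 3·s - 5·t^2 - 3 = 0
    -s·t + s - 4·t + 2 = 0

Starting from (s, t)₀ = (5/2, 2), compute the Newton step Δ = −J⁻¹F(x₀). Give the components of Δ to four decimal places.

(0.7236, -1.4190)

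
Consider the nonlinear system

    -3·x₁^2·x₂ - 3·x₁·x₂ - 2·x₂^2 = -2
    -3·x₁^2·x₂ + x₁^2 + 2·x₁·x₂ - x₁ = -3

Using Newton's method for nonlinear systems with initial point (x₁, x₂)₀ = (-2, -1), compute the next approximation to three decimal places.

At (-2, -1): F = (6.000, 25.000).
Jacobian J = [[-6·x₁·x₂ - 3·x₂, -3·x₁^2 - 3·x₁ - 4·x₂], [-6·x₁·x₂ + 2·x₁ + 2·x₂ - 1, -3·x₁^2 + 2·x₁]].
At the point, J = [[-9.000, -2.000], [-19.000, -16.000]] (det J = 106.000).
Solving J·Δ = −F gives Δ = (0.434, 1.047).
Then the next iterate is (x₁, x₂)₁ = (-1.566, 0.047).

(-1.566, 0.047)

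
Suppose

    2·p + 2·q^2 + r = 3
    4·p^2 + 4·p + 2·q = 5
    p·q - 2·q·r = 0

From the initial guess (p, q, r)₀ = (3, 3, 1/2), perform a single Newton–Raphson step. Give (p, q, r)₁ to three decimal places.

At (3, 3, 1/2): F = (21.500, 49.000, 6.000).
Jacobian J = [[2, 4·q, 1], [8·p + 4, 2, 0], [q, p - 2·r, -2·q]].
At the point, J = [[2.000, 12.000, 1.000], [28.000, 2.000, 0.000], [3.000, 2.000, -6.000]] (det J = 2042.000).
Solving J·Δ = −F gives Δ = (-1.643, -1.491, -0.319).
Then the next iterate is (p, q, r)₁ = (1.357, 1.509, 0.181).

(1.357, 1.509, 0.181)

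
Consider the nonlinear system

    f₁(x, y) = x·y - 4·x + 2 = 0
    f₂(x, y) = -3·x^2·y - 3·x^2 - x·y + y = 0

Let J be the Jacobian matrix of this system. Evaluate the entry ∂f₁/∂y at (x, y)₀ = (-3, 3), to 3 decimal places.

-3.000

∂f₁/∂y = x.
At (-3, 3) this is -3.000.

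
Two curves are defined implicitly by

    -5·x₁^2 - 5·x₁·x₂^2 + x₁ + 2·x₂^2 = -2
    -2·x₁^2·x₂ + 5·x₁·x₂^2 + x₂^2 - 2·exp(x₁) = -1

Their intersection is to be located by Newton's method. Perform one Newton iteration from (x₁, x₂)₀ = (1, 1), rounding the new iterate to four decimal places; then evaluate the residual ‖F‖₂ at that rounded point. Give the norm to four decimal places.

0.8409

At (1, 1): F = (-5.0000, -0.436564).
Jacobian J = [[-10·x₁ - 5·x₂^2 + 1, -10·x₁·x₂ + 4·x₂], [-4·x₁·x₂ + 5·x₂^2 - 2·exp(x₁), -2·x₁^2 + 10·x₁·x₂ + 2·x₂]].
At the point, J = [[-14.0000, -6.0000], [-4.436564, 10.0000]] (det J = -166.619382).
Solving J·Δ = −F gives Δ = (-0.3158, -0.0965).
Then the next iterate is (x₁, x₂)₁ = (0.6842, 0.9035).
Re-evaluating at (0.6842, 0.9035): F = (-0.816428, -0.201365), so ‖F‖₂ = 0.8409.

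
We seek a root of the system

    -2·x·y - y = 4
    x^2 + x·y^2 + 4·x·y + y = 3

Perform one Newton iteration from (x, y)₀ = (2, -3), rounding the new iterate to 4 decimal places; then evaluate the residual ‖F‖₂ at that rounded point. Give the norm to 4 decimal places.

At (2, -3): F = (11.0000, -8.0000).
Jacobian J = [[-2·y, -2·x - 1], [2·x + y^2 + 4·y, 2·x·y + 4·x + 1]].
At the point, J = [[6.0000, -5.0000], [1.0000, -3.0000]] (det J = -13.0000).
Solving J·Δ = −F gives Δ = (-5.6154, -4.5385).
Then the next iterate is (x, y)₁ = (-3.6154, -7.5385).
Re-evaluating at (-3.6154, -7.5385): F = (-50.970886, -93.908114), so ‖F‖₂ = 106.8493.

106.8493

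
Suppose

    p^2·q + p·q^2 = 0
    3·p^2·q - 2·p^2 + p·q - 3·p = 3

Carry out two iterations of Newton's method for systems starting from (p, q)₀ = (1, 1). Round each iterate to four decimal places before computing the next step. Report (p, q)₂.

(-0.8502, 1.0899)

At (1, 1): F = (2.0000, -4.0000).
Jacobian J = [[2·p·q + q^2, p^2 + 2·p·q], [6·p·q - 4·p + q - 3, 3·p^2 + p]].
At the point, J = [[3.0000, 3.0000], [0.0000, 4.0000]] (det J = 12.0000).
Solving J·Δ = −F gives Δ = (-1.6667, 1.0000).
Then the next iterate is (p, q)₁ = (-0.6667, 2.0000).
Round to (-0.6667, 2.0000) and repeat: F = (-1.777822, -0.555344), J = [[1.3332, -2.222311], [-6.3336, 0.666767]].
Δ = (-0.1835, -0.9101), so (p, q)₂ = (-0.8502, 1.0899).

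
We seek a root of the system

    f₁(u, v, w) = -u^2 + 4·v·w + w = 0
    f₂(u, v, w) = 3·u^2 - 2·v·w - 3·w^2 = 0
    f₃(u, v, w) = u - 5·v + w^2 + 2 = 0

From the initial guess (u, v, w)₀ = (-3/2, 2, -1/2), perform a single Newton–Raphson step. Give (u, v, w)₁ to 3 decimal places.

(-0.820, 0.259, -0.364)

At (-3/2, 2, -1/2): F = (-6.750, 8.000, -9.250).
Jacobian J = [[-2·u, 4·w, 4·v + 1], [6·u, -2·w, -2·v - 6·w], [1, -5, 2·w]].
At the point, J = [[3.000, -2.000, 9.000], [-9.000, 1.000, -1.000], [1.000, -5.000, -1.000]] (det J = 398.000).
Solving J·Δ = −F gives Δ = (0.680, -1.741, 0.136).
Then the next iterate is (u, v, w)₁ = (-0.820, 0.259, -0.364).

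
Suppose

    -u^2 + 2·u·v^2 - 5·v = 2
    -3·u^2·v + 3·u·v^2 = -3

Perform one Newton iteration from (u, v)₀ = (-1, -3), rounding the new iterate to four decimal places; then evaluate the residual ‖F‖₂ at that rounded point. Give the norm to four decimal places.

At (-1, -3): F = (-6.0000, -15.0000).
Jacobian J = [[-2·u + 2·v^2, 4·u·v - 5], [-6·u·v + 3·v^2, -3·u^2 + 6·u·v]].
At the point, J = [[20.0000, 7.0000], [9.0000, 15.0000]] (det J = 237.0000).
Solving J·Δ = −F gives Δ = (-0.0633, 1.0380).
Then the next iterate is (u, v)₁ = (-1.0633, -1.9620).
Re-evaluating at (-1.0633, -1.9620): F = (-1.506835, -2.624589), so ‖F‖₂ = 3.0264.

3.0264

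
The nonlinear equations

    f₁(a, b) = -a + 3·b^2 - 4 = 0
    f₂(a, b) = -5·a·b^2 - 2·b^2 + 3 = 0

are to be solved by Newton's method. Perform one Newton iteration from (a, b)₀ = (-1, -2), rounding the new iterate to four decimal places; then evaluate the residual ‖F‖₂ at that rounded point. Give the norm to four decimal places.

At (-1, -2): F = (9.0000, 15.0000).
Jacobian J = [[-1, 6·b], [-5·b^2, -10·a·b - 4·b]].
At the point, J = [[-1.0000, -12.0000], [-20.0000, -12.0000]] (det J = -228.0000).
Solving J·Δ = −F gives Δ = (0.3158, 0.7237).
Then the next iterate is (a, b)₁ = (-0.6842, -1.2763).
Re-evaluating at (-0.6842, -1.2763): F = (1.571025, 5.314726), so ‖F‖₂ = 5.5421.

5.5421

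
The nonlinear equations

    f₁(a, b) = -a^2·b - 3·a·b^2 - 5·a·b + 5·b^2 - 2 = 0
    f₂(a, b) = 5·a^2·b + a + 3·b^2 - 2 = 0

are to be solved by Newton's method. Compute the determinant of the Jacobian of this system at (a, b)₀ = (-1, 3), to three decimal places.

680.000

J = [[-2·a·b - 3·b^2 - 5·b, -a^2 - 6·a·b - 5·a + 10·b], [10·a·b + 1, 5·a^2 + 6·b]].
At the point, J = [[-36.000, 52.000], [-29.000, 23.000]].
det J = 680.000.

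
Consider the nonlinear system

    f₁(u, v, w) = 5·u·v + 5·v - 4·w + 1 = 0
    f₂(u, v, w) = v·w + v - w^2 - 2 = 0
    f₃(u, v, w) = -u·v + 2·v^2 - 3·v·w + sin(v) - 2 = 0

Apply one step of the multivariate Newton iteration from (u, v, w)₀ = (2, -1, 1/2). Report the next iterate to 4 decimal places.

At (2, -1, 1/2): F = (-16.0000, -3.7500, 2.658529).
Jacobian J = [[5·v, 5·u + 5, -4], [0, w + 1, v - 2·w], [-v, -u + 4·v - 3·w + cos(v), -3·v]].
At the point, J = [[-5.0000, 15.0000, -4.0000], [0.0000, 1.5000, -2.0000], [1.0000, -6.959698, 3.0000]] (det J = 23.096977).
Solving J·Δ = −F gives Δ = (-6.5489, -2.0204, -3.3903).
Then the next iterate is (u, v, w)₁ = (-4.5489, -3.0204, -2.8903).

(-4.5489, -3.0204, -2.8903)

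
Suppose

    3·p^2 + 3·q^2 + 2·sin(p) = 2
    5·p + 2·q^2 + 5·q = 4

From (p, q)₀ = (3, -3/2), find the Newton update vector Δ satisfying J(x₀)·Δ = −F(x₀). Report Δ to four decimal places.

(-1.3792, 1.1042)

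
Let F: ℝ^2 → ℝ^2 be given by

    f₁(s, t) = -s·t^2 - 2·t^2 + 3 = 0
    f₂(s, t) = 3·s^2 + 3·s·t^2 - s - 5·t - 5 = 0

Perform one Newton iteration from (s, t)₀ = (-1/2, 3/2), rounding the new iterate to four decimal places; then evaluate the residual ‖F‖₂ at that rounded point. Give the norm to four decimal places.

3.2501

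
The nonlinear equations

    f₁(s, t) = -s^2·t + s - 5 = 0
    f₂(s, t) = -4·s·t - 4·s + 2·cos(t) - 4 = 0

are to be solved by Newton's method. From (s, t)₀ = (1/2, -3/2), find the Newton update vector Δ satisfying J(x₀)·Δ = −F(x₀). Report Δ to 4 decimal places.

(1.4236, -2.2641)

At (1/2, -3/2): F = (-4.1250, -2.858526).
Jacobian J = [[-2·s·t + 1, -s^2], [-4·t - 4, -4·s - 2·sin(t)]].
At the point, J = [[2.5000, -0.2500], [2.0000, -0.005010]] (det J = 0.487475).
Solving J·Δ = −F gives Δ = (1.4236, -2.2641).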